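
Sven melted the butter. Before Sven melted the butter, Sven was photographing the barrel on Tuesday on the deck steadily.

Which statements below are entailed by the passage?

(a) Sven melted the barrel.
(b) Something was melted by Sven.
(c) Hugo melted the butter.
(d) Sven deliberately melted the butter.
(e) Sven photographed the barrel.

(a) Not entailed — Sven melted the butter, not the barrel; the barrel belongs to the photographing event.
(b) Entailed — generalizing the patient leaves a sub-description the original still satisfies.
(c) Not entailed — the passage has Sven melting the butter, not Hugo.
(d) Not entailed — 'deliberately' adds information not in the original event.
(e) Not entailed — 'was photographing' is progressive on an accomplishment; it does not entail the completed 'photographed'.

(b)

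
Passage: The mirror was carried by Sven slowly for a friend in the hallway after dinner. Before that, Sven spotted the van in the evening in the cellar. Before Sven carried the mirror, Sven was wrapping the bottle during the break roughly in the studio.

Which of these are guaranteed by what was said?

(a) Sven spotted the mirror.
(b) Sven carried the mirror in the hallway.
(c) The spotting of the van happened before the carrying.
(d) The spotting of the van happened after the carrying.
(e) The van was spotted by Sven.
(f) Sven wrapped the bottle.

(a) Not entailed — Sven spotted the van, not the mirror; the mirror belongs to the carrying event.
(b) Entailed — every conjunct here is already in the original carrying event.
(c) Entailed — the narrative places the spotting before the carrying.
(d) Not entailed — the narrative places the spotting before the carrying, not after.
(e) Entailed — every conjunct here is already in the original spotting event.
(f) Not entailed — 'was wrapping' is progressive on an accomplishment; it does not entail the completed 'wrapped'.

(b), (c), (e)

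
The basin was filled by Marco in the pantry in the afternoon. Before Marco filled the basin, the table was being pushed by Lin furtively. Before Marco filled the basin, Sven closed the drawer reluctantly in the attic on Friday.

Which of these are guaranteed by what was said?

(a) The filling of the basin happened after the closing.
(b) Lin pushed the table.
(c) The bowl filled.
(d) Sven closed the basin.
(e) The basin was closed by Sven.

(a), (b)

(a) Entailed — the narrative places the closing before the filling.
(b) Entailed — 'push' is an activity; 'was pushing' entails that some pushing happened, so 'pushed' holds.
(c) Not entailed — the basin is what filled, not the bowl.
(d) Not entailed — Sven closed the drawer, not the basin; the basin belongs to the filling event.
(e) Not entailed — Sven closed the drawer, not the basin; the basin belongs to the filling event.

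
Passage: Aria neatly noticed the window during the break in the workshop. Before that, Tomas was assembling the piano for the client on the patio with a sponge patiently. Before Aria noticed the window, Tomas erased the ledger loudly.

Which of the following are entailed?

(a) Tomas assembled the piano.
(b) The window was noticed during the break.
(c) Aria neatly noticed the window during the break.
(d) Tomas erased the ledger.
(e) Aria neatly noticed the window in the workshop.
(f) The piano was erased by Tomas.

(b), (c), (d), (e)

(a) Not entailed — 'was assembling' is progressive on an accomplishment; it does not entail the completed 'assembled'.
(b) Entailed — every conjunct here is already in the original noticing event.
(c) Entailed — every conjunct here is already in the original noticing event.
(d) Entailed — the original entails any weakening of itself; this just drops 'loudly'.
(e) Entailed — this follows by dropping conjuncts from the noticing event's description.
(f) Not entailed — Tomas erased the ledger, not the piano; the piano belongs to the assembling event.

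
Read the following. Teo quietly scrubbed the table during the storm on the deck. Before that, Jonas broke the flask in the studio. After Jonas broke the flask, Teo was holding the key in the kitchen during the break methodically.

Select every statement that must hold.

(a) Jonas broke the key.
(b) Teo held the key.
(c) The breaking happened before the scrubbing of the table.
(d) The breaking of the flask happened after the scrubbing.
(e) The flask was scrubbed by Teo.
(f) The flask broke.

(a) Not entailed — Jonas broke the flask, not the key; the key belongs to the holding event.
(b) Entailed — 'hold' is an activity; 'was holding' entails that some holding happened, so 'held' holds.
(c) Entailed — the narrative places the breaking before the scrubbing.
(d) Not entailed — the narrative places the breaking before the scrubbing, not after.
(e) Not entailed — Teo scrubbed the table, not the flask; the flask belongs to the breaking event.
(f) Entailed — 'Jonas broke the flask' is causative; it entails the inchoative 'the flask broke'.

(b), (c), (f)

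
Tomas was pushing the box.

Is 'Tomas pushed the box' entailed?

'push' is atelic; if Tomas was pushing the box, then Tomas pushed the box (for some time).

yes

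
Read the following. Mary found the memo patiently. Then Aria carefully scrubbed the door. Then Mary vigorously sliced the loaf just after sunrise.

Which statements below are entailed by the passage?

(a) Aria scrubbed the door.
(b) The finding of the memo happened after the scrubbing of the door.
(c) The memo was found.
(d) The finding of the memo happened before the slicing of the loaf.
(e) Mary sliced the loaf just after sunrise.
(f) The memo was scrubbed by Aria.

(a) Entailed — the original entails any weakening of itself; this just drops 'carefully'.
(b) Not entailed — the narrative places the finding before the scrubbing, not after.
(c) Entailed — the original entails any weakening of itself; this just drops 'patiently' and generalizes the agent.
(d) Entailed — the narrative places the finding before the slicing.
(e) Entailed — every conjunct here is already in the original slicing event.
(f) Not entailed — Aria scrubbed the door, not the memo; the memo belongs to the finding event.

(a), (c), (d), (e)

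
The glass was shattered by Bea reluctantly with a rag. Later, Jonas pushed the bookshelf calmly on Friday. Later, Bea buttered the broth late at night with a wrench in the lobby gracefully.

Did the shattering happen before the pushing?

The narrative orders the shattering before the pushing.

yes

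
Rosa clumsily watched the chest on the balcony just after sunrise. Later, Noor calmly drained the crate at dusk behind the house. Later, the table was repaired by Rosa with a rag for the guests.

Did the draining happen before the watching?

The narrative orders the watching before the draining.

no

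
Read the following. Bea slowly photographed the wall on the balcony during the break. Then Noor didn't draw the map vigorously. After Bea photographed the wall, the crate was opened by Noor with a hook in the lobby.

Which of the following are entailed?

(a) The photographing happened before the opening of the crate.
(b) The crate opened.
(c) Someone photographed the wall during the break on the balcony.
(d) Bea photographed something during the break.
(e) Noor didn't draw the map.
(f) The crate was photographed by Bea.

(a), (b), (c), (d)

(a) Entailed — the narrative places the photographing before the opening.
(b) Entailed — 'Noor opened the crate' is causative; it entails the inchoative 'the crate opened'.
(c) Entailed — dropping 'slowly' and generalizing the agent leaves a sub-description the original still satisfies.
(d) Entailed — dropping 'slowly', 'on the balcony' and generalizing the patient leaves a sub-description the original still satisfies.
(e) Not entailed — dropping 'vigorously' under negation is not valid — the original leaves open that Noor drew the map some other way.
(f) Not entailed — Bea photographed the wall, not the crate; the crate belongs to the opening event.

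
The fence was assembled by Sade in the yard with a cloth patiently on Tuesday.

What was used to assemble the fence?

'with a cloth' marks the instrument of the assembling event.

a cloth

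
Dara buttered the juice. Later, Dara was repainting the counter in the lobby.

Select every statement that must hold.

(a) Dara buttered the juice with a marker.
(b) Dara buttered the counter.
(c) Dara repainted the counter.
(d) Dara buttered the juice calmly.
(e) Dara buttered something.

(e)

(a) Not entailed — 'with a marker' adds information not in the original event.
(b) Not entailed — Dara buttered the juice, not the counter; the counter belongs to the repainting event.
(c) Not entailed — 'was repainting' is progressive on an accomplishment; it does not entail the completed 'repainted'.
(d) Not entailed — 'calmly' adds information not in the original event.
(e) Entailed — this follows by dropping conjuncts from the buttering event's description.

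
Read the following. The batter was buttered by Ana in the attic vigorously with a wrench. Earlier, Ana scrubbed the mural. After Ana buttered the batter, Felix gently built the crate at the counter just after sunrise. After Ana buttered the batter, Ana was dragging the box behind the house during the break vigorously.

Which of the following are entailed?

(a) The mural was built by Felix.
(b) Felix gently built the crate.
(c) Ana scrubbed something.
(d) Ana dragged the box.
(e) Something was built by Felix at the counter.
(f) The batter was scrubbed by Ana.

(b), (c), (d), (e)

(a) Not entailed — Felix built the crate, not the mural; the mural belongs to the scrubbing event.
(b) Entailed — the original entails any weakening of itself; this just drops 'at the counter', 'just after sunrise'.
(c) Entailed — the original entails any weakening of itself; this just generalizes the patient.
(d) Entailed — 'drag' is an activity; 'was dragging' entails that some dragging happened, so 'dragged' holds.
(e) Entailed — this follows by dropping conjuncts from the building event's description.
(f) Not entailed — Ana scrubbed the mural, not the batter; the batter belongs to the buttering event.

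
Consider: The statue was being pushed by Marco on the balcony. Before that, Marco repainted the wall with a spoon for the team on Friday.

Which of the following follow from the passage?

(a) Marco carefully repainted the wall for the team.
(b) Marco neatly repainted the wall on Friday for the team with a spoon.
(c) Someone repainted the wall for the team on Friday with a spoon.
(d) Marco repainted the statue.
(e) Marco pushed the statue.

(a) Not entailed — 'carefully' adds information not in the original event.
(b) Not entailed — 'neatly' adds information not in the original event.
(c) Entailed — this follows by dropping conjuncts from the repainting event's description.
(d) Not entailed — Marco repainted the wall, not the statue; the statue belongs to the pushing event.
(e) Entailed — 'push' is an activity; 'was pushing' entails that some pushing happened, so 'pushed' holds.

(c), (e)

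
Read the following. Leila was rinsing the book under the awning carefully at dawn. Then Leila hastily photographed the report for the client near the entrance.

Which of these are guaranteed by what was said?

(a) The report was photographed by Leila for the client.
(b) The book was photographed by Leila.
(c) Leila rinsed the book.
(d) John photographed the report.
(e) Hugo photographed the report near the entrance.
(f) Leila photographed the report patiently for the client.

(a), (c)

(a) Entailed — dropping 'hastily', 'near the entrance' leaves a sub-description the original still satisfies.
(b) Not entailed — Leila photographed the report, not the book; the book belongs to the rinsing event.
(c) Entailed — 'rinse' is an activity; 'was rinsing' entails that some rinsing happened, so 'rinsed' holds.
(d) Not entailed — the passage has Leila photographing the report, not John.
(e) Not entailed — the passage has Leila photographing the report, not Hugo.
(f) Not entailed — 'patiently' adds a manner not in (and inconsistent with) the original.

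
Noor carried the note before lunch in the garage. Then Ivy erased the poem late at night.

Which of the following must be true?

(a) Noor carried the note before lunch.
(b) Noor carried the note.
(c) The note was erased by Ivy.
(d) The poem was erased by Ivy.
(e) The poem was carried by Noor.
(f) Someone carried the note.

(a) Entailed — every conjunct here is already in the original carrying event.
(b) Entailed — dropping 'before lunch', 'in the garage' leaves a sub-description the original still satisfies.
(c) Not entailed — Ivy erased the poem, not the note; the note belongs to the carrying event.
(d) Entailed — the original entails any weakening of itself; this just drops 'late at night'.
(e) Not entailed — Noor carried the note, not the poem; the poem belongs to the erasing event.
(f) Entailed — dropping 'before lunch', 'in the garage' and generalizing the agent leaves a sub-description the original still satisfies.

(a), (b), (d), (f)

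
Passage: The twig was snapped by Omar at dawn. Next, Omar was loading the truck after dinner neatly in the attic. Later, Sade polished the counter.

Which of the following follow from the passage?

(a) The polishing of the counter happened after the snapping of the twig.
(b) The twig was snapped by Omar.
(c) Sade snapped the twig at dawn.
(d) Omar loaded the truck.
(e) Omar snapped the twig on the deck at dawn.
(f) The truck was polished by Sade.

(a) Entailed — the narrative places the snapping before the polishing.
(b) Entailed — the original entails any weakening of itself; this just drops 'at dawn'.
(c) Not entailed — the passage has Omar snapping the twig, not Sade.
(d) Not entailed — 'was loading' is progressive on an accomplishment; it does not entail the completed 'loaded'.
(e) Not entailed — 'on the deck' adds information not in the original event.
(f) Not entailed — Sade polished the counter, not the truck; the truck belongs to the loading event.

(a), (b)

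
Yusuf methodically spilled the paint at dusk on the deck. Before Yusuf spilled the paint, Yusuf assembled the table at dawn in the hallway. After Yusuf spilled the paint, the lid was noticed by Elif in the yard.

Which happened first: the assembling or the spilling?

The connectives place the assembling before the spilling.

the assembling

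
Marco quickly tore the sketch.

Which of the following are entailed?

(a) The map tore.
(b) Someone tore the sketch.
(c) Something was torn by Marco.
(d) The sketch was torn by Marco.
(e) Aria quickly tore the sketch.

(b), (c), (d)

(a) Not entailed — the sketch is what tore, not the map.
(b) Entailed — dropping 'quickly' and generalizing the agent leaves a sub-description the original still satisfies.
(c) Entailed — the original entails any weakening of itself; this just drops 'quickly' and generalizes the patient.
(d) Entailed — this follows by dropping conjuncts from the tearing event's description.
(e) Not entailed — the passage has Marco tearing the sketch, not Aria.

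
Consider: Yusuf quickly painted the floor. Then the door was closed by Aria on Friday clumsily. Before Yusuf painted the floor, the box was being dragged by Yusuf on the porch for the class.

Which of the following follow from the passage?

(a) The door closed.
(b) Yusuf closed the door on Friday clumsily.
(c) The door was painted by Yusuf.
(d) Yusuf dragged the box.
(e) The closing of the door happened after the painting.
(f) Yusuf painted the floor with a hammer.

(a), (d), (e)

(a) Entailed — 'Aria closed the door' is causative; it entails the inchoative 'the door closed'.
(b) Not entailed — the passage has Aria closing the door, not Yusuf.
(c) Not entailed — Yusuf painted the floor, not the door; the door belongs to the closing event.
(d) Entailed — 'drag' is an activity; 'was dragging' entails that some dragging happened, so 'dragged' holds.
(e) Entailed — the narrative places the painting before the closing.
(f) Not entailed — 'with a hammer' adds information not in the original event.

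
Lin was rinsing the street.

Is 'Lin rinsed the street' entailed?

'rinse' is atelic; if Lin was rinsing the street, then Lin rinsed the street (for some time).

yes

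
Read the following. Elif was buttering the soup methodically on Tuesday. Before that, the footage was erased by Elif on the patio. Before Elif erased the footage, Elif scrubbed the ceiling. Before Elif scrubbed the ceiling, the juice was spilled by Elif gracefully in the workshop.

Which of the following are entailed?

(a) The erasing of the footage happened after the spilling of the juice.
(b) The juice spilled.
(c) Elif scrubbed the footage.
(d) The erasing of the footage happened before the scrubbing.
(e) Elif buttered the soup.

(a) Entailed — the narrative places the spilling before the erasing.
(b) Entailed — 'Elif spilled the juice' is causative; it entails the inchoative 'the juice spilled'.
(c) Not entailed — Elif scrubbed the ceiling, not the footage; the footage belongs to the erasing event.
(d) Not entailed — the narrative places the scrubbing before the erasing, not after.
(e) Not entailed — 'was buttering' is progressive on an accomplishment; it does not entail the completed 'buttered'.

(a), (b)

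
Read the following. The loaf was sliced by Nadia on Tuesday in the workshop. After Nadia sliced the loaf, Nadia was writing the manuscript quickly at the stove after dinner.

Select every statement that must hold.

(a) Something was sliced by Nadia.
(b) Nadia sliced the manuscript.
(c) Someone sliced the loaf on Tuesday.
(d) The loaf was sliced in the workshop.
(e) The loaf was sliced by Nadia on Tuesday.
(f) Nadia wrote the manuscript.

(a) Entailed — dropping 'on Tuesday', 'in the workshop' and generalizing the patient leaves a sub-description the original still satisfies.
(b) Not entailed — Nadia sliced the loaf, not the manuscript; the manuscript belongs to the writing event.
(c) Entailed — every conjunct here is already in the original slicing event.
(d) Entailed — this follows by dropping conjuncts from the slicing event's description.
(e) Entailed — the original entails any weakening of itself; this just drops 'in the workshop'.
(f) Not entailed — 'was writing' is progressive on an accomplishment; it does not entail the completed 'wrote'.

(a), (c), (d), (e)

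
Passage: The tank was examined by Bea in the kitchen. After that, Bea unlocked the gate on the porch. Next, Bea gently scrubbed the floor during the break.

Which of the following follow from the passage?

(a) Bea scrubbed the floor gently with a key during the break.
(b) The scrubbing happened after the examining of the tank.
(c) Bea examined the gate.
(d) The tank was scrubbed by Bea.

(a) Not entailed — 'with a key' adds information not in the original event.
(b) Entailed — the narrative places the examining before the scrubbing.
(c) Not entailed — Bea examined the tank, not the gate; the gate belongs to the unlocking event.
(d) Not entailed — Bea scrubbed the floor, not the tank; the tank belongs to the examining event.

(b)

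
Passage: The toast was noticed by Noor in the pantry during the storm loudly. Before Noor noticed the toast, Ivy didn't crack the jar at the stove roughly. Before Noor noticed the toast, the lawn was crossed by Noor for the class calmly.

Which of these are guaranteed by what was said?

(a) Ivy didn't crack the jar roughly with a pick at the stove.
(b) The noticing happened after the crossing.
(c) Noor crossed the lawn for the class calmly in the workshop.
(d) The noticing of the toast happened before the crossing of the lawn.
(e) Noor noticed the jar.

(a), (b)

(a) Entailed — under negation, adding a further restriction is entailed: if no such cracking event occurred, none occurred with a pick either.
(b) Entailed — the narrative places the crossing before the noticing.
(c) Not entailed — 'in the workshop' adds information not in the original event.
(d) Not entailed — the narrative places the crossing before the noticing, not after.
(e) Not entailed — Noor noticed the toast, not the jar; the jar belongs to the cracking event.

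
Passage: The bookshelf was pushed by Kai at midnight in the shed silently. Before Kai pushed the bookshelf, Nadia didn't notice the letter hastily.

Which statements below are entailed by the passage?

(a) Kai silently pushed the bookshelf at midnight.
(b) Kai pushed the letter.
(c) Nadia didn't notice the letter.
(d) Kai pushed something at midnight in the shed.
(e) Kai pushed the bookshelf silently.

(a), (d), (e)

(a) Entailed — dropping 'in the shed' leaves a sub-description the original still satisfies.
(b) Not entailed — Kai pushed the bookshelf, not the letter; the letter belongs to the noticing event.
(c) Not entailed — dropping 'hastily' under negation is not valid — the original leaves open that Nadia noticed the letter some other way.
(d) Entailed — this follows by dropping conjuncts from the pushing event's description.
(e) Entailed — the original entails any weakening of itself; this just drops 'at midnight', 'in the shed'.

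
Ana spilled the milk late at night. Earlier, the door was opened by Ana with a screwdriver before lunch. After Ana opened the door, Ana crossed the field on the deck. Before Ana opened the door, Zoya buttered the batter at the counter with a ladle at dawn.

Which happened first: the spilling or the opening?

The connectives place the opening before the spilling.

the opening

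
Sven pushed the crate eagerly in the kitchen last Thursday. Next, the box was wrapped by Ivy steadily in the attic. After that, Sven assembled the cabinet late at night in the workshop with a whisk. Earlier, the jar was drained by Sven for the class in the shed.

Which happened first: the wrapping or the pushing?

The connectives place the pushing before the wrapping.

the pushing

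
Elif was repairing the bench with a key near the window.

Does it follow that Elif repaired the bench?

'was repairing' is progressive; for an accomplishment like 'repair the bench', it doesn't entail completion.

no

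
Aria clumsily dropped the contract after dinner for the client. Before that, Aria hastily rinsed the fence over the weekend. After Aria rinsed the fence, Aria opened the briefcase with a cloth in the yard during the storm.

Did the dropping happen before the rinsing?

The narrative orders the rinsing before the dropping.

no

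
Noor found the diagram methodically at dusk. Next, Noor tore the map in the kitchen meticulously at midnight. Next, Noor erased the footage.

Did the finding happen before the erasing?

yes

The narrative orders the finding before the erasing.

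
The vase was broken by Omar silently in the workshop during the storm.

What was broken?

'the vase' marks the patient of the breaking event.

the vase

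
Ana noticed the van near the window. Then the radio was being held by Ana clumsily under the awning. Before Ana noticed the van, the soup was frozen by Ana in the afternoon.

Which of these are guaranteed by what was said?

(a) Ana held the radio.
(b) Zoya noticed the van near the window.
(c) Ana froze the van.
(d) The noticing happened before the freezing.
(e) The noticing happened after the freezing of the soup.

(a) Entailed — 'hold' is an activity; 'was holding' entails that some holding happened, so 'held' holds.
(b) Not entailed — the passage has Ana noticing the van, not Zoya.
(c) Not entailed — Ana froze the soup, not the van; the van belongs to the noticing event.
(d) Not entailed — the narrative places the freezing before the noticing, not after.
(e) Entailed — the narrative places the freezing before the noticing.

(a), (e)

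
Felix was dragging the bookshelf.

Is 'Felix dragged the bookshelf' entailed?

yes

'drag' is atelic; if Felix was dragging the bookshelf, then Felix dragged the bookshelf (for some time).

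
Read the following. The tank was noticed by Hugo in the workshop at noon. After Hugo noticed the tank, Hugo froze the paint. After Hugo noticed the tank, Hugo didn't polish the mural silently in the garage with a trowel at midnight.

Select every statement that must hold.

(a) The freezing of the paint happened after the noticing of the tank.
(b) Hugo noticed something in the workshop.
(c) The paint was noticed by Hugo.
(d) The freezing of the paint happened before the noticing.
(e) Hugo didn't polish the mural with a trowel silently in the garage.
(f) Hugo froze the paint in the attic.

(a) Entailed — the narrative places the noticing before the freezing.
(b) Entailed — this follows by dropping conjuncts from the noticing event's description.
(c) Not entailed — Hugo noticed the tank, not the paint; the paint belongs to the freezing event.
(d) Not entailed — the narrative places the noticing before the freezing, not after.
(e) Not entailed — dropping 'at midnight' under negation is not valid — the original leaves open that Hugo polished the mural some other way.
(f) Not entailed — 'in the attic' adds information not in the original event.

(a), (b)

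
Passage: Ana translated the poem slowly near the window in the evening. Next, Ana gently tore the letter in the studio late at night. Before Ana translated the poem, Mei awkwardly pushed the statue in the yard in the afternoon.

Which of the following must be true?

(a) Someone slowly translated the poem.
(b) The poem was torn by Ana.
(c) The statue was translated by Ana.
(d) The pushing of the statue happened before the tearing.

(a) Entailed — dropping 'near the window', 'in the evening' and generalizing the agent leaves a sub-description the original still satisfies.
(b) Not entailed — Ana tore the letter, not the poem; the poem belongs to the translating event.
(c) Not entailed — Ana translated the poem, not the statue; the statue belongs to the pushing event.
(d) Entailed — the narrative places the pushing before the tearing.

(a), (d)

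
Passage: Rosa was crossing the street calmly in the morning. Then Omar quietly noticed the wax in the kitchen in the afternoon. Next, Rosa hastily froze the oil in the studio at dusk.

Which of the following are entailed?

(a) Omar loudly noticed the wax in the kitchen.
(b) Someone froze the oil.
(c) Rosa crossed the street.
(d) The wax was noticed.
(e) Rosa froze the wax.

(a) Not entailed — 'loudly' adds a manner not in (and inconsistent with) the original.
(b) Entailed — this follows by dropping conjuncts from the freezing event's description.
(c) Not entailed — 'was crossing' is progressive on an accomplishment; it does not entail the completed 'crossed'.
(d) Entailed — the original entails any weakening of itself; this just drops 'in the afternoon', 'quietly', 'in the kitchen' and generalizes the agent.
(e) Not entailed — Rosa froze the oil, not the wax; the wax belongs to the noticing event.

(b), (d)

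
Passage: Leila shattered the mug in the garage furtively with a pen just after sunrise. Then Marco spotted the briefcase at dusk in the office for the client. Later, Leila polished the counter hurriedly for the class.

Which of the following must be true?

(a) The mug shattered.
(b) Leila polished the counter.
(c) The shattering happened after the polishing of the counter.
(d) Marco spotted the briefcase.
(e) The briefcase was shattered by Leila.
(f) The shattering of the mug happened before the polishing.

(a) Entailed — 'Leila shattered the mug' is causative; it entails the inchoative 'the mug shattered'.
(b) Entailed — every conjunct here is already in the original polishing event.
(c) Not entailed — the narrative places the shattering before the polishing, not after.
(d) Entailed — the original entails any weakening of itself; this just drops 'for the client', 'in the office', 'at dusk'.
(e) Not entailed — Leila shattered the mug, not the briefcase; the briefcase belongs to the spotting event.
(f) Entailed — the narrative places the shattering before the polishing.

(a), (b), (d), (f)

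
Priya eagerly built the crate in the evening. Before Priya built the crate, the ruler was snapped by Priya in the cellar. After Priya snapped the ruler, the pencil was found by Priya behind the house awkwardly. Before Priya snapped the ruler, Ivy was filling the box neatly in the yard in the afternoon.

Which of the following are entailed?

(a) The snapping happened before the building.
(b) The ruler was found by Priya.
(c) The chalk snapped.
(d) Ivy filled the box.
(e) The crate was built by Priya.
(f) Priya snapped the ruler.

(a) Entailed — the narrative places the snapping before the building.
(b) Not entailed — Priya found the pencil, not the ruler; the ruler belongs to the snapping event.
(c) Not entailed — the ruler is what snapped, not the chalk.
(d) Not entailed — 'was filling' is progressive on an accomplishment; it does not entail the completed 'filled'.
(e) Entailed — dropping 'in the evening', 'eagerly' leaves a sub-description the original still satisfies.
(f) Entailed — dropping 'in the cellar' leaves a sub-description the original still satisfies.

(a), (e), (f)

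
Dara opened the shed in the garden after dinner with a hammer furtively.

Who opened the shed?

'Dara' marks the agent of the opening event.

Dara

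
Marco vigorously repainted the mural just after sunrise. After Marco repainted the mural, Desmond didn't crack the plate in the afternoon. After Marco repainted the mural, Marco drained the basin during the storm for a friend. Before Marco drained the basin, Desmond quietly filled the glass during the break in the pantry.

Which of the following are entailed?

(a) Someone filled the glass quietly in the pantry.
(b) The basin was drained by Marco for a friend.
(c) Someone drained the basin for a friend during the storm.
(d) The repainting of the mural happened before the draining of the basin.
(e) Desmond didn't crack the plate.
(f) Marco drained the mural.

(a), (b), (c), (d)

(a) Entailed — this follows by dropping conjuncts from the filling event's description.
(b) Entailed — this follows by dropping conjuncts from the draining event's description.
(c) Entailed — the original entails any weakening of itself; this just generalizes the agent.
(d) Entailed — the narrative places the repainting before the draining.
(e) Not entailed — dropping 'in the afternoon' under negation is not valid — the original leaves open that Desmond cracked the plate some other way.
(f) Not entailed — Marco drained the basin, not the mural; the mural belongs to the repainting event.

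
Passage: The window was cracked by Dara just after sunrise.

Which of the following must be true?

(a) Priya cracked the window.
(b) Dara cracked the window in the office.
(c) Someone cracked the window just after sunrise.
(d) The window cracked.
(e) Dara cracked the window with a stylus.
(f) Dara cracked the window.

(c), (d), (f)

(a) Not entailed — the passage has Dara cracking the window, not Priya.
(b) Not entailed — 'in the office' adds information not in the original event.
(c) Entailed — this follows by dropping conjuncts from the cracking event's description.
(d) Entailed — 'Dara cracked the window' is causative; it entails the inchoative 'the window cracked'.
(e) Not entailed — 'with a stylus' adds information not in the original event.
(f) Entailed — every conjunct here is already in the original cracking event.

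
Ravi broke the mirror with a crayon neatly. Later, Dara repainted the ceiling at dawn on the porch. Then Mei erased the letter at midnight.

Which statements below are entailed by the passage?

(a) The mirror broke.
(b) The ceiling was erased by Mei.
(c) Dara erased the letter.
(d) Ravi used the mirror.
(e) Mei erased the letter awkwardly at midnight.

(a) Entailed — 'Ravi broke the mirror' is causative; it entails the inchoative 'the mirror broke'.
(b) Not entailed — Mei erased the letter, not the ceiling; the ceiling belongs to the repainting event.
(c) Not entailed — the passage has Mei erasing the letter, not Dara.
(d) Not entailed — the mirror is the patient, not an instrument — Ravi used a crayon.
(e) Not entailed — 'awkwardly' adds information not in the original event.

(a)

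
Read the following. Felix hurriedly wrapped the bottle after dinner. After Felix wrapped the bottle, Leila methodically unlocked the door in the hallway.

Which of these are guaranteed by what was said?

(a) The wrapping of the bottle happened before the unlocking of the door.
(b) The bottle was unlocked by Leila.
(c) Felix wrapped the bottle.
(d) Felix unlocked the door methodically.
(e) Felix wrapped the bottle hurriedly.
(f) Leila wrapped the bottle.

(a), (c), (e)

(a) Entailed — the narrative places the wrapping before the unlocking.
(b) Not entailed — Leila unlocked the door, not the bottle; the bottle belongs to the wrapping event.
(c) Entailed — every conjunct here is already in the original wrapping event.
(d) Not entailed — the passage has Leila unlocking the door, not Felix.
(e) Entailed — every conjunct here is already in the original wrapping event.
(f) Not entailed — the passage has Felix wrapping the bottle, not Leila.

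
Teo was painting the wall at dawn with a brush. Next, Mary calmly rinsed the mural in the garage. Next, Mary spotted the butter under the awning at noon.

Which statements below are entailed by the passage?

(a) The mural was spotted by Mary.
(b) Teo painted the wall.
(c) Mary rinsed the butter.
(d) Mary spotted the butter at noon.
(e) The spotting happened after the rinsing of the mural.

(d), (e)

(a) Not entailed — Mary spotted the butter, not the mural; the mural belongs to the rinsing event.
(b) Not entailed — 'was painting' is progressive on an accomplishment; it does not entail the completed 'painted'.
(c) Not entailed — Mary rinsed the mural, not the butter; the butter belongs to the spotting event.
(d) Entailed — dropping 'under the awning' leaves a sub-description the original still satisfies.
(e) Entailed — the narrative places the rinsing before the spotting.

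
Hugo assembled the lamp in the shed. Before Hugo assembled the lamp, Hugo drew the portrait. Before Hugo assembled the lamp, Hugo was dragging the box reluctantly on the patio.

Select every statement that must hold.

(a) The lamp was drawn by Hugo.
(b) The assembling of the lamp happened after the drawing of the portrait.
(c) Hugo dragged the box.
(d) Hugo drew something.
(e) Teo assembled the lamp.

(b), (c), (d)

(a) Not entailed — Hugo drew the portrait, not the lamp; the lamp belongs to the assembling event.
(b) Entailed — the narrative places the drawing before the assembling.
(c) Entailed — 'drag' is an activity; 'was dragging' entails that some dragging happened, so 'dragged' holds.
(d) Entailed — this follows by dropping conjuncts from the drawing event's description.
(e) Not entailed — the passage has Hugo assembling the lamp, not Teo.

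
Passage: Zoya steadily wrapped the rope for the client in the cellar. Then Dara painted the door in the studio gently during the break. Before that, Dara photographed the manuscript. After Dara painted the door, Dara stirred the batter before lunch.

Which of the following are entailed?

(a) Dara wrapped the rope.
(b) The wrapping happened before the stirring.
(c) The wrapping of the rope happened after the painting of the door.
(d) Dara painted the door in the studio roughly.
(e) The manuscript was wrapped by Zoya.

(b)

(a) Not entailed — the passage has Zoya wrapping the rope, not Dara.
(b) Entailed — the narrative places the wrapping before the stirring.
(c) Not entailed — the narrative places the wrapping before the painting, not after.
(d) Not entailed — 'roughly' adds a manner not in (and inconsistent with) the original.
(e) Not entailed — Zoya wrapped the rope, not the manuscript; the manuscript belongs to the photographing event.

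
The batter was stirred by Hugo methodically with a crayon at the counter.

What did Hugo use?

a crayon

'with a crayon' marks the instrument of the stirring event.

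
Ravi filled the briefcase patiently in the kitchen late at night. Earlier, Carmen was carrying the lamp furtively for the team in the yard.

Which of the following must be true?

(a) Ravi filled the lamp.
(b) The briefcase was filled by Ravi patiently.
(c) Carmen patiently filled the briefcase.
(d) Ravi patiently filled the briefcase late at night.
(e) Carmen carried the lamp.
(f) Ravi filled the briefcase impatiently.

(a) Not entailed — Ravi filled the briefcase, not the lamp; the lamp belongs to the carrying event.
(b) Entailed — dropping 'in the kitchen', 'late at night' leaves a sub-description the original still satisfies.
(c) Not entailed — the passage has Ravi filling the briefcase, not Carmen.
(d) Entailed — this follows by dropping conjuncts from the filling event's description.
(e) Entailed — 'carry' is an activity; 'was carrying' entails that some carrying happened, so 'carried' holds.
(f) Not entailed — 'impatiently' adds a manner not in (and inconsistent with) the original.

(b), (d), (e)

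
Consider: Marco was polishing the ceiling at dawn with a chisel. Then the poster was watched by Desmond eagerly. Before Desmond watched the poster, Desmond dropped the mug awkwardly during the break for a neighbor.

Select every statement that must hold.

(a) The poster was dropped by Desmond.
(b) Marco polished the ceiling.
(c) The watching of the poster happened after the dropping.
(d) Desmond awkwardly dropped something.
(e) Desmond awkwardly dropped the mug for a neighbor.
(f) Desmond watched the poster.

(b), (c), (d), (e), (f)

(a) Not entailed — Desmond dropped the mug, not the poster; the poster belongs to the watching event.
(b) Entailed — 'polish' is an activity; 'was polishing' entails that some polishing happened, so 'polished' holds.
(c) Entailed — the narrative places the dropping before the watching.
(d) Entailed — every conjunct here is already in the original dropping event.
(e) Entailed — every conjunct here is already in the original dropping event.
(f) Entailed — this follows by dropping conjuncts from the watching event's description.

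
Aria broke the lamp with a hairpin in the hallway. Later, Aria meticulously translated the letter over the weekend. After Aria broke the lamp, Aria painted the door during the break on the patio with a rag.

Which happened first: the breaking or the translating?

The connectives place the breaking before the translating.

the breaking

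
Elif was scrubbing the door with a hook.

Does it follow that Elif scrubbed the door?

yes

'scrub' is atelic; if Elif was scrubbing the door, then Elif scrubbed the door (for some time).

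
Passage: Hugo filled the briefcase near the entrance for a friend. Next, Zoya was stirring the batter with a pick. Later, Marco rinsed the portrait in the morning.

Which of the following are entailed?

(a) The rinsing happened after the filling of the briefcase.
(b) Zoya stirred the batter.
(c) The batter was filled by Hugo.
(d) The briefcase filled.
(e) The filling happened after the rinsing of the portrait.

(a), (b), (d)

(a) Entailed — the narrative places the filling before the rinsing.
(b) Entailed — 'stir' is an activity; 'was stirring' entails that some stirring happened, so 'stirred' holds.
(c) Not entailed — Hugo filled the briefcase, not the batter; the batter belongs to the stirring event.
(d) Entailed — 'Hugo filled the briefcase' is causative; it entails the inchoative 'the briefcase filled'.
(e) Not entailed — the narrative places the filling before the rinsing, not after.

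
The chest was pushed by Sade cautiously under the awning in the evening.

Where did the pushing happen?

'under the awning' marks the location of the pushing event.

under the awning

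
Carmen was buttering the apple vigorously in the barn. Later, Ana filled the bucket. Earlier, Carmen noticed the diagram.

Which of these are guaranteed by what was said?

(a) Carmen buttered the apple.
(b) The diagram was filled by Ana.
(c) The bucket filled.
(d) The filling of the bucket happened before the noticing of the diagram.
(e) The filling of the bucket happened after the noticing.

(c), (e)

(a) Not entailed — 'was buttering' is progressive on an accomplishment; it does not entail the completed 'buttered'.
(b) Not entailed — Ana filled the bucket, not the diagram; the diagram belongs to the noticing event.
(c) Entailed — 'Ana filled the bucket' is causative; it entails the inchoative 'the bucket filled'.
(d) Not entailed — the narrative places the noticing before the filling, not after.
(e) Entailed — the narrative places the noticing before the filling.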